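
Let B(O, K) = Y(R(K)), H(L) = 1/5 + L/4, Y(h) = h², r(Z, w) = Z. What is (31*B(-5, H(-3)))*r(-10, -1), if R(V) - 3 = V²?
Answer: -54096271/16000 ≈ -3381.0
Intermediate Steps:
R(V) = 3 + V²
H(L) = ⅕ + L/4 (H(L) = 1*(⅕) + L*(¼) = ⅕ + L/4)
B(O, K) = (3 + K²)²
(31*B(-5, H(-3)))*r(-10, -1) = (31*(3 + (⅕ + (¼)*(-3))²)²)*(-10) = (31*(3 + (⅕ - ¾)²)²)*(-10) = (31*(3 + (-11/20)²)²)*(-10) = (31*(3 + 121/400)²)*(-10) = (31*(1321/400)²)*(-10) = (31*(1745041/160000))*(-10) = (54096271/160000)*(-10) = -54096271/16000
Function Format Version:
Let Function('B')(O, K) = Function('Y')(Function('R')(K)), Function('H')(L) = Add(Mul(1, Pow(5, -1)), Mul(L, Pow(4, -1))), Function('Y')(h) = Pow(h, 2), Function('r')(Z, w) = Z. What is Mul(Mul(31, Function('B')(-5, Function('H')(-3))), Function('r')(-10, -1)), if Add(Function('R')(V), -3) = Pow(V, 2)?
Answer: Rational(-54096271, 16000) ≈ -3381.0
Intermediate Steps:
Function('R')(V) = Add(3, Pow(V, 2))
Function('H')(L) = Add(Rational(1, 5), Mul(Rational(1, 4), L)) (Function('H')(L) = Add(Mul(1, Rational(1, 5)), Mul(L, Rational(1, 4))) = Add(Rational(1, 5), Mul(Rational(1, 4), L)))
Function('B')(O, K) = Pow(Add(3, Pow(K, 2)), 2)
Mul(Mul(31, Function('B')(-5, Function('H')(-3))), Function('r')(-10, -1)) = Mul(Mul(31, Pow(Add(3, Pow(Add(Rational(1, 5), Mul(Rational(1, 4), -3)), 2)), 2)), -10) = Mul(Mul(31, Pow(Add(3, Pow(Add(Rational(1, 5), Rational(-3, 4)), 2)), 2)), -10) = Mul(Mul(31, Pow(Add(3, Pow(Rational(-11, 20), 2)), 2)), -10) = Mul(Mul(31, Pow(Add(3, Rational(121, 400)), 2)), -10) = Mul(Mul(31, Pow(Rational(1321, 400), 2)), -10) = Mul(Mul(31, Rational(1745041, 160000)), -10) = Mul(Rational(54096271, 160000), -10) = Rational(-54096271, 16000)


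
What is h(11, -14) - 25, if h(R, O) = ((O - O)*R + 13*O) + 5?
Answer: -202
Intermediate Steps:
h(R, O) = 5 + 13*O (h(R, O) = (0*R + 13*O) + 5 = (0 + 13*O) + 5 = 13*O + 5 = 5 + 13*O)
h(11, -14) - 25 = (5 + 13*(-14)) - 25 = (5 - 182) - 25 = -177 - 25 = -202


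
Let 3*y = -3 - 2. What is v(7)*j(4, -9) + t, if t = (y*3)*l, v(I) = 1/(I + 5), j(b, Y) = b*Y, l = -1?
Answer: 2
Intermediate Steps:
y = -5/3 (y = (-3 - 2)/3 = (⅓)*(-5) = -5/3 ≈ -1.6667)
j(b, Y) = Y*b
v(I) = 1/(5 + I)
t = 5 (t = -5/3*3*(-1) = -5*(-1) = 5)
v(7)*j(4, -9) + t = (-9*4)/(5 + 7) + 5 = -36/12 + 5 = (1/12)*(-36) + 5 = -3 + 5 = 2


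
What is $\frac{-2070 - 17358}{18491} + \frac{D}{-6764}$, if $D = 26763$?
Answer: $- \frac{626285625}{125073124} \approx -5.0074$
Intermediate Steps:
$\frac{-2070 - 17358}{18491} + \frac{D}{-6764} = \frac{-2070 - 17358}{18491} + \frac{26763}{-6764} = \left(-2070 - 17358\right) \frac{1}{18491} + 26763 \left(- \frac{1}{6764}\right) = \left(-19428\right) \frac{1}{18491} - \frac{26763}{6764} = - \frac{19428}{18491} - \frac{26763}{6764} = - \frac{626285625}{125073124}$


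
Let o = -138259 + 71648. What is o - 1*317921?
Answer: -384532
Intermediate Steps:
o = -66611
o - 1*317921 = -66611 - 1*317921 = -66611 - 317921 = -384532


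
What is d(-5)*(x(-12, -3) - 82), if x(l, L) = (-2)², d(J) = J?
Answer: 390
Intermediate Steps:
x(l, L) = 4
d(-5)*(x(-12, -3) - 82) = -5*(4 - 82) = -5*(-78) = 390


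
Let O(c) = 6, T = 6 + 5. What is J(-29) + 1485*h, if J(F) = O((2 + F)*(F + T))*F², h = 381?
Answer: 570831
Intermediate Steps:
T = 11
J(F) = 6*F²
J(-29) + 1485*h = 6*(-29)² + 1485*381 = 6*841 + 565785 = 5046 + 565785 = 570831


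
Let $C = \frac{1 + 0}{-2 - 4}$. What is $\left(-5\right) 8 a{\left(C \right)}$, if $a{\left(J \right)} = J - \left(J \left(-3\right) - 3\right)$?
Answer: $- \frac{280}{3} \approx -93.333$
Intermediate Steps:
$C = - \frac{1}{6}$ ($C = 1 \frac{1}{-6} = 1 \left(- \frac{1}{6}\right) = - \frac{1}{6} \approx -0.16667$)
$a{\left(J \right)} = 3 + 4 J$ ($a{\left(J \right)} = J - \left(- 3 J - 3\right) = J - \left(-3 - 3 J\right) = J + \left(3 + 3 J\right) = 3 + 4 J$)
$\left(-5\right) 8 a{\left(C \right)} = \left(-5\right) 8 \left(3 + 4 \left(- \frac{1}{6}\right)\right) = - 40 \left(3 - \frac{2}{3}\right) = \left(-40\right) \frac{7}{3} = - \frac{280}{3}$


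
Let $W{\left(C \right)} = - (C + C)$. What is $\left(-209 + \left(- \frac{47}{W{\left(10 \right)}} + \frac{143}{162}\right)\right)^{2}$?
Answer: $\frac{111117555649}{2624400} \approx 42340.0$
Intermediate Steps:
$W{\left(C \right)} = - 2 C$
$\left(-209 + \left(- \frac{47}{W{\left(10 \right)}} + \frac{143}{162}\right)\right)^{2} = \left(-209 + \left(- \frac{47}{\left(-2\right) 10} + \frac{143}{162}\right)\right)^{2} = \left(-209 + \left(- \frac{47}{-20} + 143 \cdot \frac{1}{162}\right)\right)^{2} = \left(-209 + \left(\left(-47\right) \left(- \frac{1}{20}\right) + \frac{143}{162}\right)\right)^{2} = \left(-209 + \left(\frac{47}{20} + \frac{143}{162}\right)\right)^{2} = \left(-209 + \frac{5237}{1620}\right)^{2} = \left(- \frac{333343}{1620}\right)^{2} = \frac{111117555649}{2624400}$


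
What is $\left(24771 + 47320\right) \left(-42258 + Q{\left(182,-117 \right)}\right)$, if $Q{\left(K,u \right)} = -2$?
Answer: $-3046565660$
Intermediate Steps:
$\left(24771 + 47320\right) \left(-42258 + Q{\left(182,-117 \right)}\right) = \left(24771 + 47320\right) \left(-42258 - 2\right) = 72091 \left(-42260\right) = -3046565660$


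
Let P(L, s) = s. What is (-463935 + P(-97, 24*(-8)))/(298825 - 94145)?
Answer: -464127/204680 ≈ -2.2676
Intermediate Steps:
(-463935 + P(-97, 24*(-8)))/(298825 - 94145) = (-463935 + 24*(-8))/(298825 - 94145) = (-463935 - 192)/204680 = -464127*1/204680 = -464127/204680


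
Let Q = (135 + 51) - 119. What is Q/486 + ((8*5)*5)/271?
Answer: 115357/131706 ≈ 0.87587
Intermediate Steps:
Q = 67 (Q = 186 - 119 = 67)
Q/486 + ((8*5)*5)/271 = 67/486 + ((8*5)*5)/271 = 67*(1/486) + (40*5)*(1/271) = 67/486 + 200*(1/271) = 67/486 + 200/271 = 115357/131706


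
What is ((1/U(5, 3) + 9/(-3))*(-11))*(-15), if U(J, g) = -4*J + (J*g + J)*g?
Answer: -3927/8 ≈ -490.88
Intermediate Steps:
U(J, g) = -4*J + g*(J + J*g) (U(J, g) = -4*J + (J + J*g)*g = -4*J + g*(J + J*g))
((1/U(5, 3) + 9/(-3))*(-11))*(-15) = ((1/(5*(-4 + 3 + 3²)) + 9/(-3))*(-11))*(-15) = ((1/(5*(-4 + 3 + 9)) + 9*(-⅓))*(-11))*(-15) = ((1/(5*8) - 3)*(-11))*(-15) = ((1/40 - 3)*(-11))*(-15) = -119/40*(-11)*(-15) = (1309/40)*(-15) = -3927/8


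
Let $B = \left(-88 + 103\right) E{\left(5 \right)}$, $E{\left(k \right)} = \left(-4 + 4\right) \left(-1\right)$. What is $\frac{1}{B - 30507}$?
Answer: $- \frac{1}{30507} \approx -3.2779 \cdot 10^{-5}$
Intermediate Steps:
$E{\left(k \right)} = 0$ ($E{\left(k \right)} = 0 \left(-1\right) = 0$)
$B = 0$ ($B = \left(-88 + 103\right) 0 = 15 \cdot 0 = 0$)
$\frac{1}{B - 30507} = \frac{1}{0 - 30507} = \frac{1}{-30507} = - \frac{1}{30507}$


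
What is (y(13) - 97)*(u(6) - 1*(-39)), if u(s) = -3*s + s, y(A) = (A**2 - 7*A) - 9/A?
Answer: -6912/13 ≈ -531.69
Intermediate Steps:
y(A) = A**2 - 9/A - 7*A
u(s) = -2*s
(y(13) - 97)*(u(6) - 1*(-39)) = ((-9 + 13**2*(-7 + 13))/13 - 97)*(-2*6 - 1*(-39)) = ((-9 + 169*6)/13 - 97)*(-12 + 39) = ((-9 + 1014)/13 - 97)*27 = ((1/13)*1005 - 97)*27 = (1005/13 - 97)*27 = -256/13*27 = -6912/13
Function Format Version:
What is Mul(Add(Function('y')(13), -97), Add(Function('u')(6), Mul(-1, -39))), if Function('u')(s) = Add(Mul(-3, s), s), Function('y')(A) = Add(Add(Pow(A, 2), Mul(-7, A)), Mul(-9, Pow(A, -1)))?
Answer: Rational(-6912, 13) ≈ -531.69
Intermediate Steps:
Function('y')(A) = Add(Pow(A, 2), Mul(-9, Pow(A, -1)), Mul(-7, A))
Function('u')(s) = Mul(-2, s)
Mul(Add(Function('y')(13), -97), Add(Function('u')(6), Mul(-1, -39))) = Mul(Add(Mul(Pow(13, -1), Add(-9, Mul(Pow(13, 2), Add(-7, 13)))), -97), Add(Mul(-2, 6), Mul(-1, -39))) = Mul(Add(Mul(Rational(1, 13), Add(-9, Mul(169, 6))), -97), Add(-12, 39)) = Mul(Add(Mul(Rational(1, 13), Add(-9, 1014)), -97), 27) = Mul(Add(Mul(Rational(1, 13), 1005), -97), 27) = Mul(Add(Rational(1005, 13), -97), 27) = Mul(Rational(-256, 13), 27) = Rational(-6912, 13)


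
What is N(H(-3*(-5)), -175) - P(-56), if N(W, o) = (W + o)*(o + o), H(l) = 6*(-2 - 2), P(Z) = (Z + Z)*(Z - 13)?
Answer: 61922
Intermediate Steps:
P(Z) = 2*Z*(-13 + Z) (P(Z) = (2*Z)*(-13 + Z) = 2*Z*(-13 + Z))
H(l) = -24 (H(l) = 6*(-4) = -24)
N(W, o) = 2*o*(W + o) (N(W, o) = (W + o)*(2*o) = 2*o*(W + o))
N(H(-3*(-5)), -175) - P(-56) = 2*(-175)*(-24 - 175) - 2*(-56)*(-13 - 56) = 2*(-175)*(-199) - 2*(-56)*(-69) = 69650 - 1*7728 = 69650 - 7728 = 61922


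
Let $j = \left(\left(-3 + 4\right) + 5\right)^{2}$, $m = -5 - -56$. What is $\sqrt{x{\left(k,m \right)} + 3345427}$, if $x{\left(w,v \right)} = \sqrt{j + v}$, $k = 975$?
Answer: $\sqrt{3345427 + \sqrt{87}} \approx 1829.1$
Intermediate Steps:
$m = 51$ ($m = -5 + 56 = 51$)
$j = 36$ ($j = \left(1 + 5\right)^{2} = 6^{2} = 36$)
$x{\left(w,v \right)} = \sqrt{36 + v}$
$\sqrt{x{\left(k,m \right)} + 3345427} = \sqrt{\sqrt{36 + 51} + 3345427} = \sqrt{\sqrt{87} + 3345427} = \sqrt{3345427 + \sqrt{87}}$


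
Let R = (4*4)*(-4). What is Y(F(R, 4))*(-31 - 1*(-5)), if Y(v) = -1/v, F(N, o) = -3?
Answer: -26/3 ≈ -8.6667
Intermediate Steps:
R = -64 (R = 16*(-4) = -64)
Y(F(R, 4))*(-31 - 1*(-5)) = (-1/(-3))*(-31 - 1*(-5)) = (-1*(-⅓))*(-31 + 5) = (⅓)*(-26) = -26/3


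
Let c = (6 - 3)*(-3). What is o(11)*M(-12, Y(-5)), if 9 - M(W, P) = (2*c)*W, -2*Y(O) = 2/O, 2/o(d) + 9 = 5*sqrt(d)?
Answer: -1863/97 - 1035*sqrt(11)/97 ≈ -54.595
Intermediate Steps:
c = -9 (c = 3*(-3) = -9)
o(d) = 2/(-9 + 5*sqrt(d))
Y(O) = -1/O
M(W, P) = 9 + 18*W (M(W, P) = 9 - 2*(-9)*W = 9 - (-18)*W = 9 + 18*W)
o(11)*M(-12, Y(-5)) = (2/(-9 + 5*sqrt(11)))*(9 + 18*(-12)) = (2/(-9 + 5*sqrt(11)))*(9 - 216) = (2/(-9 + 5*sqrt(11)))*(-207) = -414/(-9 + 5*sqrt(11))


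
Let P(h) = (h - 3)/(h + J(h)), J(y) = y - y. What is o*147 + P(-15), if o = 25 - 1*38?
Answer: -9549/5 ≈ -1909.8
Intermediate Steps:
o = -13 (o = 25 - 38 = -13)
J(y) = 0
P(h) = (-3 + h)/h (P(h) = (h - 3)/(h + 0) = (-3 + h)/h)
o*147 + P(-15) = -13*147 + (-3 - 15)/(-15) = -1911 - 1/15*(-18) = -1911 + 6/5 = -9549/5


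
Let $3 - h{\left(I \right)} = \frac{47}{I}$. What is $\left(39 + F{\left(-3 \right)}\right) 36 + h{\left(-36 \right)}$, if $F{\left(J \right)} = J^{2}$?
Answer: $\frac{62363}{36} \approx 1732.3$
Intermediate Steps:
$h{\left(I \right)} = 3 - \frac{47}{I}$
$\left(39 + F{\left(-3 \right)}\right) 36 + h{\left(-36 \right)} = \left(39 + \left(-3\right)^{2}\right) 36 + \left(3 - \frac{47}{-36}\right) = \left(39 + 9\right) 36 + \left(3 - - \frac{47}{36}\right) = 48 \cdot 36 + \left(3 + \frac{47}{36}\right) = 1728 + \frac{155}{36} = \frac{62363}{36}$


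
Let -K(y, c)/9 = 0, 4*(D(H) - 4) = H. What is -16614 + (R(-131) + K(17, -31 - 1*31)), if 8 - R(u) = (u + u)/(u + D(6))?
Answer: -4168630/251 ≈ -16608.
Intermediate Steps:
D(H) = 4 + H/4
K(y, c) = 0 (K(y, c) = -9*0 = 0)
R(u) = 8 - 2*u/(11/2 + u) (R(u) = 8 - (u + u)/(u + (4 + (¼)*6)) = 8 - 2*u/(u + (4 + 3/2)) = 8 - 2*u/(u + 11/2) = 8 - 2*u/(11/2 + u))
-16614 + (R(-131) + K(17, -31 - 1*31)) = -16614 + (4*(22 + 3*(-131))/(11 + 2*(-131)) + 0) = -16614 + (4*(22 - 393)/(11 - 262) + 0) = -16614 + (4*(-371)/(-251) + 0) = -16614 + (4*(-1/251)*(-371) + 0) = -16614 + (1484/251 + 0) = -16614 + 1484/251 = -4168630/251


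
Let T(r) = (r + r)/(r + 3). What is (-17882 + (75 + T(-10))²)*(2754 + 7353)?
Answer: -5853903651/49 ≈ -1.1947e+8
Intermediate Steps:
T(r) = 2*r/(3 + r) (T(r) = (2*r)/(3 + r) = 2*r/(3 + r))
(-17882 + (75 + T(-10))²)*(2754 + 7353) = (-17882 + (75 + 2*(-10)/(3 - 10))²)*(2754 + 7353) = (-17882 + (75 + 2*(-10)/(-7))²)*10107 = (-17882 + (75 + 2*(-10)*(-⅐))²)*10107 = (-17882 + (75 + 20/7)²)*10107 = (-17882 + (545/7)²)*10107 = (-17882 + 297025/49)*10107 = -579193/49*10107 = -5853903651/49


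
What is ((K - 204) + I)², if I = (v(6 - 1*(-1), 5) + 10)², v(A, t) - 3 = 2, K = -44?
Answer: 529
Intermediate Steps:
v(A, t) = 5 (v(A, t) = 3 + 2 = 5)
I = 225 (I = (5 + 10)² = 15² = 225)
((K - 204) + I)² = ((-44 - 204) + 225)² = (-248 + 225)² = (-23)² = 529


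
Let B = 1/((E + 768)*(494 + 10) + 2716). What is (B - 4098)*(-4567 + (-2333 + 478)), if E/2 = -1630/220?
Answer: 55339030832527/2102758 ≈ 2.6317e+7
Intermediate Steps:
E = -163/11 (E = 2*(-1630/220) = 2*(-1630*1/220) = 2*(-163/22) = -163/11 ≈ -14.818)
B = 11/4205516 (B = 1/((-163/11 + 768)*(494 + 10) + 2716) = 1/((8285/11)*504 + 2716) = 1/(4175640/11 + 2716) = 1/(4205516/11) = 11/4205516 ≈ 2.6156e-6)
(B - 4098)*(-4567 + (-2333 + 478)) = (11/4205516 - 4098)*(-4567 + (-2333 + 478)) = -17234204557*(-4567 - 1855)/4205516 = -17234204557/4205516*(-6422) = 55339030832527/2102758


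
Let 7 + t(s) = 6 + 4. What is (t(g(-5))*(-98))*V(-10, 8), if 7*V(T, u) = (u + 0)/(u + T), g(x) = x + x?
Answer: 168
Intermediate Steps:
g(x) = 2*x
t(s) = 3 (t(s) = -7 + (6 + 4) = -7 + 10 = 3)
V(T, u) = u/(7*(T + u)) (V(T, u) = ((u + 0)/(u + T))/7 = (u/(T + u))/7 = u/(7*(T + u)))
(t(g(-5))*(-98))*V(-10, 8) = (3*(-98))*((⅐)*8/(-10 + 8)) = -42*8/(-2) = -42*8*(-1)/2 = -294*(-4/7) = 168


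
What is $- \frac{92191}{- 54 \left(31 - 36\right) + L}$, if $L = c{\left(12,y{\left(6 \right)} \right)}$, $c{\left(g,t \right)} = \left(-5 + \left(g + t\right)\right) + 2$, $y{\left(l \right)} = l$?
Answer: $- \frac{92191}{285} \approx -323.48$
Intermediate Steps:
$c{\left(g,t \right)} = -3 + g + t$ ($c{\left(g,t \right)} = \left(-5 + g + t\right) + 2 = -3 + g + t$)
$L = 15$ ($L = -3 + 12 + 6 = 15$)
$- \frac{92191}{- 54 \left(31 - 36\right) + L} = - \frac{92191}{- 54 \left(31 - 36\right) + 15} = - \frac{92191}{\left(-54\right) \left(-5\right) + 15} = - \frac{92191}{270 + 15} = - \frac{92191}{285}$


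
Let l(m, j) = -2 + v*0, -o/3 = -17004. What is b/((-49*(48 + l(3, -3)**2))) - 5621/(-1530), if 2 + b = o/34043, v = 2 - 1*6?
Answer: 60950056808/16589324115 ≈ 3.6741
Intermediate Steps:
o = 51012 (o = -3*(-17004) = 51012)
v = -4 (v = 2 - 6 = -4)
b = -17074/34043 (b = -2 + 51012/34043 = -17074/34043 ≈ -0.50154)
l(m, j) = -2 (l(m, j) = -2 - 4*0 = -2 + 0 = -2)
b/((-49*(48 + l(3, -3)**2))) - 5621/(-1530) = -17074*(-1/(49*(48 + (-2)**2)))/34043 - 5621/(-1530) = -17074*(-1/(49*(48 + 4)))/34043 - 5621*(-1/1530) = -17074/(34043*((-49*52))) + 5621/1530 = -17074/34043/(-2548) + 5621/1530 = -17074/34043*(-1/2548) + 5621/1530 = 8537/43370782 + 5621/1530 = 60950056808/16589324115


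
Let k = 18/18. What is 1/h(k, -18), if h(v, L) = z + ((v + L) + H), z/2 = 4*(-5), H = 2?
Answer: -1/55 ≈ -0.018182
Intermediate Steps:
z = -40 (z = 2*(4*(-5)) = 2*(-20) = -40)
k = 1 (k = 18*(1/18) = 1)
h(v, L) = -38 + L + v (h(v, L) = -40 + ((v + L) + 2) = -40 + ((L + v) + 2) = -40 + (2 + L + v) = -38 + L + v)
1/h(k, -18) = 1/(-38 - 18 + 1) = 1/(-55) = -1/55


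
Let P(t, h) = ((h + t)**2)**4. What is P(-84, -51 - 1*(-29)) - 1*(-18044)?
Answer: 15938480745326460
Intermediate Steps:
P(t, h) = (h + t)**8
P(-84, -51 - 1*(-29)) - 1*(-18044) = ((-51 - 1*(-29)) - 84)**8 - 1*(-18044) = ((-51 + 29) - 84)**8 + 18044 = (-22 - 84)**8 + 18044 = (-106)**8 + 18044 = 15938480745308416 + 18044 = 15938480745326460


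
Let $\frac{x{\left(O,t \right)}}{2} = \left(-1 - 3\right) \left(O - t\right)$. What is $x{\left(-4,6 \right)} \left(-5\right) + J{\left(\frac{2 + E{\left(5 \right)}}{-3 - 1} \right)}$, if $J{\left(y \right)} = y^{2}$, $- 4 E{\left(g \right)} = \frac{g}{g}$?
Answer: $- \frac{102351}{256} \approx -399.81$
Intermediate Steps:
$x{\left(O,t \right)} = - 8 O + 8 t$ ($x{\left(O,t \right)} = 2 \left(-1 - 3\right) \left(O - t\right) = 2 \left(- 4 \left(O - t\right)\right) = 2 \left(- 4 O + 4 t\right) = - 8 O + 8 t$)
$E{\left(g \right)} = - \frac{1}{4}$ ($E{\left(g \right)} = - \frac{g \frac{1}{g}}{4} = \left(- \frac{1}{4}\right) 1 = - \frac{1}{4}$)
$x{\left(-4,6 \right)} \left(-5\right) + J{\left(\frac{2 + E{\left(5 \right)}}{-3 - 1} \right)} = \left(\left(-8\right) \left(-4\right) + 8 \cdot 6\right) \left(-5\right) + \left(\frac{2 - \frac{1}{4}}{-3 - 1}\right)^{2} = \left(32 + 48\right) \left(-5\right) + \left(\frac{7}{4 \left(-4\right)}\right)^{2} = 80 \left(-5\right) + \left(\frac{7}{4} \left(- \frac{1}{4}\right)\right)^{2} = -400 + \left(- \frac{7}{16}\right)^{2} = -400 + \frac{49}{256} = - \frac{102351}{256}$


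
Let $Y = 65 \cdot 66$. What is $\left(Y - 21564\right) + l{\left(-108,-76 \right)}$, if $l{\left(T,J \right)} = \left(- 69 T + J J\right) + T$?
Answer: $-4154$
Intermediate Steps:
$l{\left(T,J \right)} = J^{2} - 68 T$ ($l{\left(T,J \right)} = \left(- 69 T + J^{2}\right) + T = \left(J^{2} - 69 T\right) + T = J^{2} - 68 T$)
$Y = 4290$
$\left(Y - 21564\right) + l{\left(-108,-76 \right)} = \left(4290 - 21564\right) + \left(\left(-76\right)^{2} - -7344\right) = -17274 + \left(5776 + 7344\right) = -17274 + 13120 = -4154$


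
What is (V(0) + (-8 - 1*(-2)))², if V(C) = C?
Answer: 36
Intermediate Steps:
(V(0) + (-8 - 1*(-2)))² = (0 + (-8 - 1*(-2)))² = (0 + (-8 + 2))² = (0 - 6)² = (-6)² = 36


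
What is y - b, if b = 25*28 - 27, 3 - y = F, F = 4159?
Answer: -4829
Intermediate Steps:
y = -4156 (y = 3 - 1*4159 = 3 - 4159 = -4156)
b = 673 (b = 700 - 27 = 673)
y - b = -4156 - 1*673 = -4156 - 673 = -4829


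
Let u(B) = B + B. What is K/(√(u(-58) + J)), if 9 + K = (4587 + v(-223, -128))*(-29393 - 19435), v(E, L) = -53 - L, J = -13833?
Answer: 227636145*I*√13949/13949 ≈ 1.9274e+6*I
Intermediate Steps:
u(B) = 2*B
K = -227636145 (K = -9 + (4587 + (-53 - 1*(-128)))*(-29393 - 19435) = -9 + (4587 + (-53 + 128))*(-48828) = -9 + (4587 + 75)*(-48828) = -9 + 4662*(-48828) = -9 - 227636136 = -227636145)
K/(√(u(-58) + J)) = -227636145/√(2*(-58) - 13833) = -227636145/√(-116 - 13833) = -227636145*(-I*√13949/13949) = -(-227636145)*I*√13949/13949 = 227636145*I*√13949/13949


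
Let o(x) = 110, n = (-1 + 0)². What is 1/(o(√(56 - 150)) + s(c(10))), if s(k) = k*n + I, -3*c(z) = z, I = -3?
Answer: 3/311 ≈ 0.0096463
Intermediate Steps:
c(z) = -z/3
n = 1 (n = (-1)² = 1)
s(k) = -3 + k (s(k) = k*1 - 3 = k - 3 = -3 + k)
1/(o(√(56 - 150)) + s(c(10))) = 1/(110 + (-3 - ⅓*10)) = 1/(110 + (-3 - 10/3)) = 1/(110 - 19/3) = 1/(311/3) = 3/311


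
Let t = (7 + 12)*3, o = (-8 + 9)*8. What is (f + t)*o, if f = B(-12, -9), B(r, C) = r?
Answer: 360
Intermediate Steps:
o = 8 (o = 1*8 = 8)
f = -12
t = 57 (t = 19*3 = 57)
(f + t)*o = (-12 + 57)*8 = 45*8 = 360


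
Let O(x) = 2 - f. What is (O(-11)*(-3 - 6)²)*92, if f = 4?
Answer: -14904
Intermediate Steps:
O(x) = -2 (O(x) = 2 - 1*4 = 2 - 4 = -2)
(O(-11)*(-3 - 6)²)*92 = -2*(-3 - 6)²*92 = -2*(-9)²*92 = -2*81*92 = -162*92 = -14904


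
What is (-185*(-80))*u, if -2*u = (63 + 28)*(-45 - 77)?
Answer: 82154800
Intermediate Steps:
u = 5551 (u = -(63 + 28)*(-45 - 77)/2 = -91*(-122)/2 = -½*(-11102) = 5551)
(-185*(-80))*u = -185*(-80)*5551 = 14800*5551 = 82154800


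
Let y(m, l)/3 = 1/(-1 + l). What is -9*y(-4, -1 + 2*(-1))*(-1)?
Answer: -27/4 ≈ -6.7500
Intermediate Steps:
y(m, l) = 3/(-1 + l)
-9*y(-4, -1 + 2*(-1))*(-1) = -27/(-1 + (-1 + 2*(-1)))*(-1) = -27/(-1 + (-1 - 2))*(-1) = -27/(-1 - 3)*(-1) = -27/(-4)*(-1) = -27*(-1)/4*(-1) = -9*(-3/4)*(-1) = (27/4)*(-1) = -27/4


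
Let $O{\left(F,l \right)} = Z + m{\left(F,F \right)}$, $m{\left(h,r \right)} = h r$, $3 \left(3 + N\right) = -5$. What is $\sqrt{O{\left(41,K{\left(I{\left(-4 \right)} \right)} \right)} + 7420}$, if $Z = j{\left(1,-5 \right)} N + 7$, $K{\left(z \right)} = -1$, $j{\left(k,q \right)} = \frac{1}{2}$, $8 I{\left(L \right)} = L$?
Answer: $\frac{\sqrt{81951}}{3} \approx 95.424$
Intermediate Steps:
$I{\left(L \right)} = \frac{L}{8}$
$j{\left(k,q \right)} = \frac{1}{2}$
$N = - \frac{14}{3}$ ($N = -3 + \frac{1}{3} \left(-5\right) = -3 - \frac{5}{3} = - \frac{14}{3} \approx -4.6667$)
$Z = \frac{14}{3}$ ($Z = \frac{1}{2} \left(- \frac{14}{3}\right) + 7 = - \frac{7}{3} + 7 = \frac{14}{3} \approx 4.6667$)
$O{\left(F,l \right)} = \frac{14}{3} + F^{2}$ ($O{\left(F,l \right)} = \frac{14}{3} + F F = \frac{14}{3} + F^{2}$)
$\sqrt{O{\left(41,K{\left(I{\left(-4 \right)} \right)} \right)} + 7420} = \sqrt{\left(\frac{14}{3} + 41^{2}\right) + 7420} = \sqrt{\left(\frac{14}{3} + 1681\right) + 7420} = \sqrt{\frac{5057}{3} + 7420} = \sqrt{\frac{27317}{3}} = \frac{\sqrt{81951}}{3}$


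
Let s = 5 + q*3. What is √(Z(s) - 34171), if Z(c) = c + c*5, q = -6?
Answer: I*√34249 ≈ 185.06*I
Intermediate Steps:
s = -13 (s = 5 - 6*3 = 5 - 18 = -13)
Z(c) = 6*c (Z(c) = c + 5*c = 6*c)
√(Z(s) - 34171) = √(6*(-13) - 34171) = √(-78 - 34171) = √(-34249) = I*√34249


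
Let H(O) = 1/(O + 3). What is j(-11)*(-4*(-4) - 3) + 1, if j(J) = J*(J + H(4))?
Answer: 10875/7 ≈ 1553.6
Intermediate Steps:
H(O) = 1/(3 + O)
j(J) = J*(⅐ + J) (j(J) = J*(J + 1/(3 + 4)) = J*(J + 1/7) = J*(J + ⅐) = J*(⅐ + J))
j(-11)*(-4*(-4) - 3) + 1 = (-11*(⅐ - 11))*(-4*(-4) - 3) + 1 = (-11*(-76/7))*(16 - 3) + 1 = (836/7)*13 + 1 = 10868/7 + 1 = 10875/7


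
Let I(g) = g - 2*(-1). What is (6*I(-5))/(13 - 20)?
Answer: 18/7 ≈ 2.5714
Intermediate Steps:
I(g) = 2 + g (I(g) = g + 2 = 2 + g)
(6*I(-5))/(13 - 20) = (6*(2 - 5))/(13 - 20) = (6*(-3))/(-7) = -18*(-⅐) = 18/7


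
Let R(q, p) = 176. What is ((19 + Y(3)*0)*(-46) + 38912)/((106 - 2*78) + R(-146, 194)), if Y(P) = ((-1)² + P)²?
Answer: 2717/9 ≈ 301.89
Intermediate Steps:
Y(P) = (1 + P)²
((19 + Y(3)*0)*(-46) + 38912)/((106 - 2*78) + R(-146, 194)) = ((19 + (1 + 3)²*0)*(-46) + 38912)/((106 - 2*78) + 176) = ((19 + 4²*0)*(-46) + 38912)/((106 - 156) + 176) = ((19 + 16*0)*(-46) + 38912)/(-50 + 176) = ((19 + 0)*(-46) + 38912)/126 = (19*(-46) + 38912)*(1/126) = (-874 + 38912)*(1/126) = 38038*(1/126) = 2717/9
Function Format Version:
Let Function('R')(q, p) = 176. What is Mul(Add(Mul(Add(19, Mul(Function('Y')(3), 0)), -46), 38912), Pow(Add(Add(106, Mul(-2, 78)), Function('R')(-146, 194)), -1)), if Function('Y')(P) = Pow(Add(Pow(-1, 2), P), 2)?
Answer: Rational(2717, 9) ≈ 301.89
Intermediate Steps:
Function('Y')(P) = Pow(Add(1, P), 2)
Mul(Add(Mul(Add(19, Mul(Function('Y')(3), 0)), -46), 38912), Pow(Add(Add(106, Mul(-2, 78)), Function('R')(-146, 194)), -1)) = Mul(Add(Mul(Add(19, Mul(Pow(Add(1, 3), 2), 0)), -46), 38912), Pow(Add(Add(106, Mul(-2, 78)), 176), -1)) = Mul(Add(Mul(Add(19, Mul(Pow(4, 2), 0)), -46), 38912), Pow(Add(Add(106, -156), 176), -1)) = Mul(Add(Mul(Add(19, Mul(16, 0)), -46), 38912), Pow(Add(-50, 176), -1)) = Mul(Add(Mul(Add(19, 0), -46), 38912), Pow(126, -1)) = Mul(Add(Mul(19, -46), 38912), Rational(1, 126)) = Mul(Add(-874, 38912), Rational(1, 126)) = Mul(38038, Rational(1, 126)) = Rational(2717, 9)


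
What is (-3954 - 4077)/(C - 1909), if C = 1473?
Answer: 8031/436 ≈ 18.420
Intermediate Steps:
(-3954 - 4077)/(C - 1909) = (-3954 - 4077)/(1473 - 1909) = -8031/(-436) = -8031*(-1/436) = 8031/436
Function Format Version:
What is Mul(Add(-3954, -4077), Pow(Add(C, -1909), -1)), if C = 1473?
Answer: Rational(8031, 436) ≈ 18.420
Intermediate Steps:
Mul(Add(-3954, -4077), Pow(Add(C, -1909), -1)) = Mul(Add(-3954, -4077), Pow(Add(1473, -1909), -1)) = Mul(-8031, Pow(-436, -1)) = Mul(-8031, Rational(-1, 436)) = Rational(8031, 436)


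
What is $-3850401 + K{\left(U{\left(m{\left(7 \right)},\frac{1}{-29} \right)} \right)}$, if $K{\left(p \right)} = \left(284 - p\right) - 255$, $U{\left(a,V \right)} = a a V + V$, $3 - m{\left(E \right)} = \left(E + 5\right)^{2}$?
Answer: $- \frac{111640906}{29} \approx -3.8497 \cdot 10^{6}$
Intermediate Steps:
$m{\left(E \right)} = 3 - \left(5 + E\right)^{2}$ ($m{\left(E \right)} = 3 - \left(E + 5\right)^{2} = 3 - \left(5 + E\right)^{2}$)
$U{\left(a,V \right)} = V + V a^{2}$ ($U{\left(a,V \right)} = a^{2} V + V = V a^{2} + V = V + V a^{2}$)
$K{\left(p \right)} = 29 - p$ ($K{\left(p \right)} = \left(284 - p\right) - 255 = 29 - p$)
$-3850401 + K{\left(U{\left(m{\left(7 \right)},\frac{1}{-29} \right)} \right)} = -3850401 - \left(-29 + \frac{1 + \left(3 - \left(5 + 7\right)^{2}\right)^{2}}{-29}\right) = -3850401 - \left(-29 - \frac{1 + \left(3 - 12^{2}\right)^{2}}{29}\right) = -3850401 - \left(-29 - \frac{1 + \left(3 - 144\right)^{2}}{29}\right) = -3850401 - \left(-29 - \frac{1 + \left(-141\right)^{2}}{29}\right) = -3850401 - \left(-29 - \frac{1 + 19881}{29}\right) = -3850401 - \left(-29 - \frac{19882}{29}\right) = -3850401 + \left(29 - - \frac{19882}{29}\right) = -3850401 + \left(29 + \frac{19882}{29}\right) = -3850401 + \frac{20723}{29} = - \frac{111640906}{29}$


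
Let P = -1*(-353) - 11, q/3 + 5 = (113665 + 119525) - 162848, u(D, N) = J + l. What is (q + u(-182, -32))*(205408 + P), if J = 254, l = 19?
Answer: 43471683000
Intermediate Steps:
u(D, N) = 273 (u(D, N) = 254 + 19 = 273)
q = 211011 (q = -15 + 3*((113665 + 119525) - 162848) = -15 + 3*(233190 - 162848) = -15 + 3*70342 = -15 + 211026 = 211011)
P = 342 (P = 353 - 11 = 342)
(q + u(-182, -32))*(205408 + P) = (211011 + 273)*(205408 + 342) = 211284*205750 = 43471683000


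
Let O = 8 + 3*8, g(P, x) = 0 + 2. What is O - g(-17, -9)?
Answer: 30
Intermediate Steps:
g(P, x) = 2
O = 32 (O = 8 + 24 = 32)
O - g(-17, -9) = 32 - 1*2 = 32 - 2 = 30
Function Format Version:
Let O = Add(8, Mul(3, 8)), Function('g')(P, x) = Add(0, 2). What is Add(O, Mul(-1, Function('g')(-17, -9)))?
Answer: 30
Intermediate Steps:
Function('g')(P, x) = 2
O = 32 (O = Add(8, 24) = 32)
Add(O, Mul(-1, Function('g')(-17, -9))) = Add(32, Mul(-1, 2)) = Add(32, -2) = 30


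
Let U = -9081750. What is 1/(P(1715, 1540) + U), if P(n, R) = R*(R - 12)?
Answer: -1/6728630 ≈ -1.4862e-7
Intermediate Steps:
P(n, R) = R*(-12 + R)
1/(P(1715, 1540) + U) = 1/(1540*(-12 + 1540) - 9081750) = 1/(1540*1528 - 9081750) = 1/(2353120 - 9081750) = 1/(-6728630) = -1/6728630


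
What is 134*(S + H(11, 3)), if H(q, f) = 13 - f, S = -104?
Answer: -12596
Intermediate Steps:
134*(S + H(11, 3)) = 134*(-104 + (13 - 1*3)) = 134*(-104 + (13 - 3)) = 134*(-104 + 10) = 134*(-94) = -12596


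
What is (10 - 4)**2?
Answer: 36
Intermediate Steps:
(10 - 4)**2 = 6**2 = 36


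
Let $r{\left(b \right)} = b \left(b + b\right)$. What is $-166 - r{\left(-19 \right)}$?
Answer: $-888$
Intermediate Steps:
$r{\left(b \right)} = 2 b^{2}$ ($r{\left(b \right)} = b 2 b = 2 b^{2}$)
$-166 - r{\left(-19 \right)} = -166 - 2 \left(-19\right)^{2} = -166 - 2 \cdot 361 = -166 - 722 = -888$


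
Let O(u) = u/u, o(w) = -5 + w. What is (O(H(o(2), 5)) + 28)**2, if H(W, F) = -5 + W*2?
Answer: 841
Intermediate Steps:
H(W, F) = -5 + 2*W
O(u) = 1
(O(H(o(2), 5)) + 28)**2 = (1 + 28)**2 = 29**2 = 841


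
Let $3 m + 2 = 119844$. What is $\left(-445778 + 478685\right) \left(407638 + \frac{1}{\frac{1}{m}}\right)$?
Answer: $14728690564$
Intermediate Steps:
$m = \frac{119842}{3}$ ($m = - \frac{2}{3} + \frac{1}{3} \cdot 119844 = - \frac{2}{3} + 39948 = \frac{119842}{3} \approx 39947.0$)
$\left(-445778 + 478685\right) \left(407638 + \frac{1}{\frac{1}{m}}\right) = \left(-445778 + 478685\right) \left(407638 + \frac{1}{\frac{1}{\frac{119842}{3}}}\right) = 32907 \left(407638 + \frac{1}{\frac{3}{119842}}\right) = 32907 \left(407638 + \frac{119842}{3}\right) = 32907 \cdot \frac{1342756}{3} = 14728690564$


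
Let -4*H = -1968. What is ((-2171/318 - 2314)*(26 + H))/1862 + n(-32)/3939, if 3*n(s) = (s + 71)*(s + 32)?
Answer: -27306851/42294 ≈ -645.64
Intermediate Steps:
H = 492 (H = -¼*(-1968) = 492)
n(s) = (32 + s)*(71 + s)/3 (n(s) = ((s + 71)*(s + 32))/3 = ((71 + s)*(32 + s))/3 = ((32 + s)*(71 + s))/3 = (32 + s)*(71 + s)/3)
((-2171/318 - 2314)*(26 + H))/1862 + n(-32)/3939 = ((-2171/318 - 2314)*(26 + 492))/1862 + (2272/3 + (⅓)*(-32)² + (103/3)*(-32))/3939 = ((-2171*1/318 - 2314)*518)*(1/1862) + (2272/3 + (⅓)*1024 - 3296/3)*(1/3939) = ((-2171/318 - 2314)*518)*(1/1862) + (2272/3 + 1024/3 - 3296/3)*(1/3939) = -738023/318*518*(1/1862) + 0*(1/3939) = -191147957/159*1/1862 + 0 = -27306851/42294 + 0 = -27306851/42294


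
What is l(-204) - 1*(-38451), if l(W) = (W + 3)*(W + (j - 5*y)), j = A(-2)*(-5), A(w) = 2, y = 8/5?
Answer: 83073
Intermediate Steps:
y = 8/5 (y = 8*(⅕) = 8/5 ≈ 1.6000)
j = -10 (j = 2*(-5) = -10)
l(W) = (-18 + W)*(3 + W) (l(W) = (W + 3)*(W + (-10 - 5*8/5)) = (3 + W)*(W + (-10 - 8)) = (3 + W)*(W - 18) = (3 + W)*(-18 + W) = (-18 + W)*(3 + W))
l(-204) - 1*(-38451) = (-54 + (-204)² - 15*(-204)) - 1*(-38451) = (-54 + 41616 + 3060) + 38451 = 44622 + 38451 = 83073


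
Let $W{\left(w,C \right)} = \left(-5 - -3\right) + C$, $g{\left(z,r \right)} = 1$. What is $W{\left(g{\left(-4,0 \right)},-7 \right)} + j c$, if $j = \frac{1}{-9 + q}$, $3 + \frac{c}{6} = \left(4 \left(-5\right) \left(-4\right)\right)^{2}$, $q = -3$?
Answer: $- \frac{6415}{2} \approx -3207.5$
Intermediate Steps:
$W{\left(w,C \right)} = -2 + C$ ($W{\left(w,C \right)} = \left(-5 + 3\right) + C = -2 + C$)
$c = 38382$ ($c = -18 + 6 \left(4 \left(-5\right) \left(-4\right)\right)^{2} = -18 + 6 \left(\left(-20\right) \left(-4\right)\right)^{2} = -18 + 6 \cdot 80^{2} = -18 + 6 \cdot 6400 = -18 + 38400 = 38382$)
$j = - \frac{1}{12}$ ($j = \frac{1}{-9 - 3} = \frac{1}{-12} = - \frac{1}{12} \approx -0.083333$)
$W{\left(g{\left(-4,0 \right)},-7 \right)} + j c = \left(-2 - 7\right) - \frac{6397}{2} = -9 - \frac{6397}{2} = - \frac{6415}{2}$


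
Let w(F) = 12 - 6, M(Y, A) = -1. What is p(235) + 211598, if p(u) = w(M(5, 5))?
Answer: 211604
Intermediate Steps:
w(F) = 6
p(u) = 6
p(235) + 211598 = 6 + 211598 = 211604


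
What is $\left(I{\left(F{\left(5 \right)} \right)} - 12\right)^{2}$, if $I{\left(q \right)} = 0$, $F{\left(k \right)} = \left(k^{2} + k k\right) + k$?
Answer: $144$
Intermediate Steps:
$F{\left(k \right)} = k + 2 k^{2}$ ($F{\left(k \right)} = \left(k^{2} + k^{2}\right) + k = 2 k^{2} + k = k + 2 k^{2}$)
$\left(I{\left(F{\left(5 \right)} \right)} - 12\right)^{2} = \left(0 - 12\right)^{2} = \left(-12\right)^{2} = 144$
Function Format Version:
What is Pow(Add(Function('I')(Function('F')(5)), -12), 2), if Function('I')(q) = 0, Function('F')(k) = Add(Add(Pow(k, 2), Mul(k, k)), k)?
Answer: 144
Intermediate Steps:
Function('F')(k) = Add(k, Mul(2, Pow(k, 2))) (Function('F')(k) = Add(Add(Pow(k, 2), Pow(k, 2)), k) = Add(Mul(2, Pow(k, 2)), k) = Add(k, Mul(2, Pow(k, 2))))
Pow(Add(Function('I')(Function('F')(5)), -12), 2) = Pow(Add(0, -12), 2) = Pow(-12, 2) = 144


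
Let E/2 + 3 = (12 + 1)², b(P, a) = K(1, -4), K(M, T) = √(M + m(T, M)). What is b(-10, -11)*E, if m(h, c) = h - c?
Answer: 664*I ≈ 664.0*I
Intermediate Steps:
K(M, T) = √T (K(M, T) = √(M + (T - M)) = √T)
b(P, a) = 2*I (b(P, a) = √(-4) = 2*I)
E = 332 (E = -6 + 2*(12 + 1)² = -6 + 2*13² = -6 + 2*169 = -6 + 338 = 332)
b(-10, -11)*E = (2*I)*332 = 664*I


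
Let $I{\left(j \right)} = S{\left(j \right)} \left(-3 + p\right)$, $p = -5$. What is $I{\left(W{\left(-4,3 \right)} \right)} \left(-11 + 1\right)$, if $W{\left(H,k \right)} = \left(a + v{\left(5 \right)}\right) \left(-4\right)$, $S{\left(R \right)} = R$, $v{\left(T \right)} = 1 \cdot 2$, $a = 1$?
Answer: $-960$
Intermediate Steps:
$v{\left(T \right)} = 2$
$W{\left(H,k \right)} = -12$ ($W{\left(H,k \right)} = \left(1 + 2\right) \left(-4\right) = 3 \left(-4\right) = -12$)
$I{\left(j \right)} = - 8 j$ ($I{\left(j \right)} = j \left(-3 - 5\right) = j \left(-8\right) = - 8 j$)
$I{\left(W{\left(-4,3 \right)} \right)} \left(-11 + 1\right) = \left(-8\right) \left(-12\right) \left(-11 + 1\right) = 96 \left(-10\right) = -960$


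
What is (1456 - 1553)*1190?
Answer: -115430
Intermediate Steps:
(1456 - 1553)*1190 = -97*1190 = -115430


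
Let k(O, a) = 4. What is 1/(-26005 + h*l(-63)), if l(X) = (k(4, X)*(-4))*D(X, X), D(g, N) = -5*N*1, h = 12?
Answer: -1/86485 ≈ -1.1563e-5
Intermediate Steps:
D(g, N) = -5*N
l(X) = 80*X (l(X) = (4*(-4))*(-5*X) = -(-80)*X = 80*X)
1/(-26005 + h*l(-63)) = 1/(-26005 + 12*(80*(-63))) = 1/(-26005 + 12*(-5040)) = 1/(-26005 - 60480) = 1/(-86485) = -1/86485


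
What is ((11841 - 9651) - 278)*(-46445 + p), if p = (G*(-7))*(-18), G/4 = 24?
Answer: -65675288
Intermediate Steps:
G = 96 (G = 4*24 = 96)
p = 12096 (p = (96*(-7))*(-18) = -672*(-18) = 12096)
((11841 - 9651) - 278)*(-46445 + p) = ((11841 - 9651) - 278)*(-46445 + 12096) = (2190 - 278)*(-34349) = 1912*(-34349) = -65675288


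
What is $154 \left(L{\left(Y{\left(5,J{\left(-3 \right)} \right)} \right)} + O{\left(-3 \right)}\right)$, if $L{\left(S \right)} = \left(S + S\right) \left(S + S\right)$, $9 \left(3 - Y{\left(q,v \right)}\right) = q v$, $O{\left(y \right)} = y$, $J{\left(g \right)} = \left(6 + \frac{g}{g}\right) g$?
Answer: $\frac{1188418}{9} \approx 1.3205 \cdot 10^{5}$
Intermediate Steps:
$J{\left(g \right)} = 7 g$ ($J{\left(g \right)} = \left(6 + 1\right) g = 7 g$)
$Y{\left(q,v \right)} = 3 - \frac{q v}{9}$
$L{\left(S \right)} = 4 S^{2}$ ($L{\left(S \right)} = 2 S 2 S = 4 S^{2}$)
$154 \left(L{\left(Y{\left(5,J{\left(-3 \right)} \right)} \right)} + O{\left(-3 \right)}\right) = 154 \left(4 \left(3 - \frac{5 \cdot 7 \left(-3\right)}{9}\right)^{2} - 3\right) = 154 \left(4 \left(3 - \frac{5}{9} \left(-21\right)\right)^{2} - 3\right) = 154 \left(4 \left(3 + \frac{35}{3}\right)^{2} - 3\right) = 154 \left(4 \left(\frac{44}{3}\right)^{2} - 3\right) = 154 \left(4 \cdot \frac{1936}{9} - 3\right) = 154 \left(\frac{7744}{9} - 3\right) = 154 \cdot \frac{7717}{9} = \frac{1188418}{9}$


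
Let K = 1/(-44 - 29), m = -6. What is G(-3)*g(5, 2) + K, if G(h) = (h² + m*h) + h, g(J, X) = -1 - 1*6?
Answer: -12265/73 ≈ -168.01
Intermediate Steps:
g(J, X) = -7 (g(J, X) = -1 - 6 = -7)
G(h) = h² - 5*h (G(h) = (h² - 6*h) + h = h² - 5*h)
K = -1/73 (K = 1/(-73) = -1/73 ≈ -0.013699)
G(-3)*g(5, 2) + K = -3*(-5 - 3)*(-7) - 1/73 = -3*(-8)*(-7) - 1/73 = 24*(-7) - 1/73 = -168 - 1/73 = -12265/73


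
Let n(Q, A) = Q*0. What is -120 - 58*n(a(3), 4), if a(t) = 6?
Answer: -120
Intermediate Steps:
n(Q, A) = 0
-120 - 58*n(a(3), 4) = -120 - 58*0 = -120 + 0 = -120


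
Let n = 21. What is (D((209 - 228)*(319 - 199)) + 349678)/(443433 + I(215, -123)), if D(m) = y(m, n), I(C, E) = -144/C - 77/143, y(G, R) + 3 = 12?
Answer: 977375165/1239391858 ≈ 0.78859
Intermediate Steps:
y(G, R) = 9 (y(G, R) = -3 + 12 = 9)
I(C, E) = -7/13 - 144/C (I(C, E) = -144/C - 77*1/143 = -144/C - 7/13 = -7/13 - 144/C)
D(m) = 9
(D((209 - 228)*(319 - 199)) + 349678)/(443433 + I(215, -123)) = (9 + 349678)/(443433 + (-7/13 - 144/215)) = 349687/(443433 + (-7/13 - 144*1/215)) = 349687/(443433 + (-7/13 - 144/215)) = 349687/(443433 - 3377/2795) = 349687/(1239391858/2795) = 349687*(2795/1239391858) = 977375165/1239391858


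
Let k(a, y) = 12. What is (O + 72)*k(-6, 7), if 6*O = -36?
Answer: 792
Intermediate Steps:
O = -6 (O = (1/6)*(-36) = -6)
(O + 72)*k(-6, 7) = (-6 + 72)*12 = 66*12 = 792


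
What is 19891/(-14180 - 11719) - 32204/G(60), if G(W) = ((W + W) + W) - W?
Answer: -69703193/258990 ≈ -269.13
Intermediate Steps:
G(W) = 2*W (G(W) = (2*W + W) - W = 3*W - W = 2*W)
19891/(-14180 - 11719) - 32204/G(60) = 19891/(-14180 - 11719) - 32204/(2*60) = 19891/(-25899) - 32204/120 = 19891*(-1/25899) - 32204*1/120 = -19891/25899 - 8051/30 = -69703193/258990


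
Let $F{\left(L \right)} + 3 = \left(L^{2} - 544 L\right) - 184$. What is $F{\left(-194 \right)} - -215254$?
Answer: $358239$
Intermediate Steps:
$F{\left(L \right)} = -187 + L^{2} - 544 L$ ($F{\left(L \right)} = -3 - \left(184 - L^{2} + 544 L\right) = -187 + L^{2} - 544 L$)
$F{\left(-194 \right)} - -215254 = \left(-187 + \left(-194\right)^{2} - -105536\right) - -215254 = \left(-187 + 37636 + 105536\right) + 215254 = 142985 + 215254 = 358239$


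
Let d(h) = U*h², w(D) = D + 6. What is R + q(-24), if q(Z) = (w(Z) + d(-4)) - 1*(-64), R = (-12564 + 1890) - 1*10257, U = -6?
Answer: -20981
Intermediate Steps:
w(D) = 6 + D
R = -20931 (R = -10674 - 10257 = -20931)
d(h) = -6*h²
q(Z) = -26 + Z (q(Z) = ((6 + Z) - 6*(-4)²) - 1*(-64) = ((6 + Z) - 6*16) + 64 = ((6 + Z) - 96) + 64 = (-90 + Z) + 64 = -26 + Z)
R + q(-24) = -20931 + (-26 - 24) = -20931 - 50 = -20981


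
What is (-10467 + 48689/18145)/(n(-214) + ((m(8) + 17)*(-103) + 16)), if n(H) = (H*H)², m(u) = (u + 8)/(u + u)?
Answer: -94937513/19027498205905 ≈ -4.9895e-6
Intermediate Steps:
m(u) = (8 + u)/(2*u) (m(u) = (8 + u)/((2*u)) = (8 + u)*(1/(2*u)) = (8 + u)/(2*u))
n(H) = H⁴ (n(H) = (H²)² = H⁴)
(-10467 + 48689/18145)/(n(-214) + ((m(8) + 17)*(-103) + 16)) = (-10467 + 48689/18145)/((-214)⁴ + (((½)*(8 + 8)/8 + 17)*(-103) + 16)) = (-10467 + 48689*(1/18145))/(2097273616 + (((½)*(⅛)*16 + 17)*(-103) + 16)) = (-10467 + 48689/18145)/(2097273616 + ((1 + 17)*(-103) + 16)) = -189875026/(18145*(2097273616 + (18*(-103) + 16))) = -189875026/(18145*(2097273616 + (-1854 + 16))) = -189875026/(18145*(2097273616 - 1838)) = -189875026/18145/2097271778 = -189875026/18145*1/2097271778 = -94937513/19027498205905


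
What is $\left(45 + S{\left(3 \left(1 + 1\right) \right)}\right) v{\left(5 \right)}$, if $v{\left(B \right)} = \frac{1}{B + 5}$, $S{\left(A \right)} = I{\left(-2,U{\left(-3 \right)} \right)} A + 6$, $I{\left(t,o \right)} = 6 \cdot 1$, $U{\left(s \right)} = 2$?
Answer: $\frac{87}{10} \approx 8.7$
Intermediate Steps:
$I{\left(t,o \right)} = 6$
$S{\left(A \right)} = 6 + 6 A$ ($S{\left(A \right)} = 6 A + 6 = 6 + 6 A$)
$v{\left(B \right)} = \frac{1}{5 + B}$
$\left(45 + S{\left(3 \left(1 + 1\right) \right)}\right) v{\left(5 \right)} = \frac{45 + \left(6 + 6 \cdot 3 \left(1 + 1\right)\right)}{5 + 5} = \frac{45 + \left(6 + 6 \cdot 3 \cdot 2\right)}{10} = \left(45 + \left(6 + 6 \cdot 6\right)\right) \frac{1}{10} = \left(45 + \left(6 + 36\right)\right) \frac{1}{10} = \left(45 + 42\right) \frac{1}{10} = 87 \cdot \frac{1}{10} = \frac{87}{10}$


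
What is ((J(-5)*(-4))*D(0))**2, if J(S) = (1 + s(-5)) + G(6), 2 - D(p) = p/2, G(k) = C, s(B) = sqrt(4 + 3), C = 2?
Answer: 1024 + 384*sqrt(7) ≈ 2040.0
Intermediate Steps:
s(B) = sqrt(7)
G(k) = 2
D(p) = 2 - p/2
J(S) = 3 + sqrt(7) (J(S) = (1 + sqrt(7)) + 2 = 3 + sqrt(7))
((J(-5)*(-4))*D(0))**2 = (((3 + sqrt(7))*(-4))*(2 - 1/2*0))**2 = ((-12 - 4*sqrt(7))*(2 + 0))**2 = ((-12 - 4*sqrt(7))*2)**2 = (-24 - 8*sqrt(7))**2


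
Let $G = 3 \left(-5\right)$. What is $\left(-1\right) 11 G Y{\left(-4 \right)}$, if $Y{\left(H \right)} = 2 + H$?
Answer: $-330$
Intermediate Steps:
$G = -15$
$\left(-1\right) 11 G Y{\left(-4 \right)} = \left(-1\right) 11 \left(- 15 \left(2 - 4\right)\right) = - 11 \left(\left(-15\right) \left(-2\right)\right) = \left(-11\right) 30 = -330$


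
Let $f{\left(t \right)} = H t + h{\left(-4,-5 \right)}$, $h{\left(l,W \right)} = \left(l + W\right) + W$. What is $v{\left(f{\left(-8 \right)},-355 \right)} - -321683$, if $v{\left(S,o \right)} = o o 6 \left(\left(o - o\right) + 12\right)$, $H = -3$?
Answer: $9395483$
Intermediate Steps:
$h{\left(l,W \right)} = l + 2 W$ ($h{\left(l,W \right)} = \left(W + l\right) + W = l + 2 W$)
$f{\left(t \right)} = -14 - 3 t$ ($f{\left(t \right)} = - 3 t + \left(-4 + 2 \left(-5\right)\right) = - 3 t - 14 = -14 - 3 t$)
$v{\left(S,o \right)} = 72 o^{2}$ ($v{\left(S,o \right)} = o^{2} \cdot 6 \left(0 + 12\right) = 6 o^{2} \cdot 12 = 72 o^{2}$)
$v{\left(f{\left(-8 \right)},-355 \right)} - -321683 = 72 \left(-355\right)^{2} - -321683 = 72 \cdot 126025 + 321683 = 9073800 + 321683 = 9395483$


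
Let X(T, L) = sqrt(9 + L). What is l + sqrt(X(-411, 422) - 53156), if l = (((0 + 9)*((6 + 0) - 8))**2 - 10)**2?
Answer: 98596 + sqrt(-53156 + sqrt(431)) ≈ 98596.0 + 230.51*I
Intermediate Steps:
l = 98596 (l = ((9*(6 - 8))**2 - 10)**2 = ((9*(-2))**2 - 10)**2 = ((-18)**2 - 10)**2 = (324 - 10)**2 = 314**2 = 98596)
l + sqrt(X(-411, 422) - 53156) = 98596 + sqrt(sqrt(9 + 422) - 53156) = 98596 + sqrt(sqrt(431) - 53156) = 98596 + sqrt(-53156 + sqrt(431))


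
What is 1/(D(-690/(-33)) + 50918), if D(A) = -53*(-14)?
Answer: 1/51660 ≈ 1.9357e-5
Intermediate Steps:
D(A) = 742
1/(D(-690/(-33)) + 50918) = 1/(742 + 50918) = 1/51660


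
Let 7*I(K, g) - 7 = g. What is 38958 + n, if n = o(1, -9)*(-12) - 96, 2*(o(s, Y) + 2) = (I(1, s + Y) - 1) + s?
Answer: 272208/7 ≈ 38887.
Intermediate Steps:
I(K, g) = 1 + g/7
o(s, Y) = -2 + Y/14 + 4*s/7 (o(s, Y) = -2 + (((1 + (s + Y)/7) - 1) + s)/2 = -2 + (((1 + (Y + s)/7) - 1) + s)/2 = -2 + (((1 + (Y/7 + s/7)) - 1) + s)/2 = -2 + (((1 + Y/7 + s/7) - 1) + s)/2 = -2 + ((Y/7 + s/7) + s)/2 = -2 + (Y/7 + 8*s/7)/2 = -2 + (Y/14 + 4*s/7) = -2 + Y/14 + 4*s/7)
n = -498/7 (n = (-2 + (1/14)*(-9) + (4/7)*1)*(-12) - 96 = (-2 - 9/14 + 4/7)*(-12) - 96 = -29/14*(-12) - 96 = 174/7 - 96 = -498/7 ≈ -71.143)
38958 + n = 38958 - 498/7 = 272208/7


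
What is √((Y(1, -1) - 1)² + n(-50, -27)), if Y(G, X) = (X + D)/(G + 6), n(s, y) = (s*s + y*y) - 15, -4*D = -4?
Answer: √3215 ≈ 56.701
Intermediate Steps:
D = 1 (D = -¼*(-4) = 1)
n(s, y) = -15 + s² + y² (n(s, y) = (s² + y²) - 15 = -15 + s² + y²)
Y(G, X) = (1 + X)/(6 + G) (Y(G, X) = (X + 1)/(G + 6) = (1 + X)/(6 + G))
√((Y(1, -1) - 1)² + n(-50, -27)) = √(((1 - 1)/(6 + 1) - 1)² + (-15 + (-50)² + (-27)²)) = √((0/7 - 1)² + (-15 + 2500 + 729)) = √(((⅐)*0 - 1)² + 3214) = √((0 - 1)² + 3214) = √((-1)² + 3214) = √(1 + 3214) = √3215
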